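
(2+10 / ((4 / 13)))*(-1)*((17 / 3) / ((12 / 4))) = -391 / 6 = -65.17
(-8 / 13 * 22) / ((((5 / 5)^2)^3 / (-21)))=3696 / 13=284.31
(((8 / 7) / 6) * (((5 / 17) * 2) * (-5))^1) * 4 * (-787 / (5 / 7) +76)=820640 / 357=2298.71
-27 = -27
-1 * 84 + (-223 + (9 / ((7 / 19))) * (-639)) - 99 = -112111 / 7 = -16015.86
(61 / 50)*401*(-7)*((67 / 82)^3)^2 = -15488917403651363 / 15200333571200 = -1018.99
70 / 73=0.96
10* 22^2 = 4840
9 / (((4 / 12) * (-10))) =-27 / 10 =-2.70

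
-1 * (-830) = 830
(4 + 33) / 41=37 / 41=0.90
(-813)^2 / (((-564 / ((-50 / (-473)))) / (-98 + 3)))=11768.86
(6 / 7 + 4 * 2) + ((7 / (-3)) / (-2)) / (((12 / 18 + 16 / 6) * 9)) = 11209 / 1260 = 8.90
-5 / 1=-5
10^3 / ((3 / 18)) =6000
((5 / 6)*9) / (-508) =-15 / 1016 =-0.01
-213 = -213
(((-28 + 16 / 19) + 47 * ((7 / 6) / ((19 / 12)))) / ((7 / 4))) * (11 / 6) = 7.83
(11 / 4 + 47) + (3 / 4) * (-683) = -925 / 2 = -462.50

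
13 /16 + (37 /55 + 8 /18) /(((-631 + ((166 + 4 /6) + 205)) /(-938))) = 4984117 /1026960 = 4.85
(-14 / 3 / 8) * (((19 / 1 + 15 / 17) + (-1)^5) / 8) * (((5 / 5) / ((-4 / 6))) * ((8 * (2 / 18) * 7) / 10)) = 5243 / 4080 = 1.29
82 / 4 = 41 / 2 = 20.50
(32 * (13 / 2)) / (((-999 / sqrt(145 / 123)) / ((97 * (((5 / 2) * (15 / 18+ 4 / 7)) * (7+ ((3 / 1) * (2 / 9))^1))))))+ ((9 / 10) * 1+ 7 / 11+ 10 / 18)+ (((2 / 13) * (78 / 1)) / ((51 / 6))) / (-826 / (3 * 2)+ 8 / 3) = 11677 / 5610 - 34223540 * sqrt(17835) / 7741251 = -588.32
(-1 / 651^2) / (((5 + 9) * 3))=-0.00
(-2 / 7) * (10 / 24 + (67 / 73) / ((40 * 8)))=-29401 / 245280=-0.12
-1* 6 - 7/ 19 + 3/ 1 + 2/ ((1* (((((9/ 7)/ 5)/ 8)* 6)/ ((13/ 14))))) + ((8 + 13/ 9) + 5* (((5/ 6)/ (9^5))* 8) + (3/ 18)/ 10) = 1058399471/ 67315860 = 15.72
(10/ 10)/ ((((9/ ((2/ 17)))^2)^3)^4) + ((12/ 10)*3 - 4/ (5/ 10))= -595685488594613931637305517822676887342512662231594902/ 135383065589684984463023981323335656214207423253518405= -4.40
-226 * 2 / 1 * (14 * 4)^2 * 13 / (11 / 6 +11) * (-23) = 363277824 / 11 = 33025256.73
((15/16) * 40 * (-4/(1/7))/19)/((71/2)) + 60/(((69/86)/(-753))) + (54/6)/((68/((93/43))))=-5108842795761/90722948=-56312.57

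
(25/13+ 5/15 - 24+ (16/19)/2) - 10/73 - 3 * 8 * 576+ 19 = -747914675/54093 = -13826.46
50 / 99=0.51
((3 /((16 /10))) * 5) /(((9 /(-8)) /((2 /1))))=-50 /3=-16.67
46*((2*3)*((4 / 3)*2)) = 736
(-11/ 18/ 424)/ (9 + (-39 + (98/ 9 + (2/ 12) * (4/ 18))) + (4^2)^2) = -33/ 5424656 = -0.00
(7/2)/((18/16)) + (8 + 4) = 136/9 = 15.11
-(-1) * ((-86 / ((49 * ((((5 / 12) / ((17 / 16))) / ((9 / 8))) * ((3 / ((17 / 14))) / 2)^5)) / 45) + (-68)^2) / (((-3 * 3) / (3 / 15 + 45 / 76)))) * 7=-171687790889 / 61311936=-2800.23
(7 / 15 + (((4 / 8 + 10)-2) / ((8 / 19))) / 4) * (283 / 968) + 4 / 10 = 1869631 / 929280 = 2.01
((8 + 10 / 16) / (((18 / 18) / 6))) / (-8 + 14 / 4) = -23 / 2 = -11.50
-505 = -505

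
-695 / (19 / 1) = -695 / 19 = -36.58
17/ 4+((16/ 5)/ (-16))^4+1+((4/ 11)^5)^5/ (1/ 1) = 1422488543310274136454295925379/ 270867648584709305104575627500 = 5.25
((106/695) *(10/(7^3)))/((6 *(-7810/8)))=-0.00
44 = 44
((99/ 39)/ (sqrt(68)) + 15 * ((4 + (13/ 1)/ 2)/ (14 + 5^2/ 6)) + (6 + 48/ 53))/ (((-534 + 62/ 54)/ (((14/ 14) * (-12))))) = 5346 * sqrt(17)/ 3179527 + 29153196/ 83113699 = 0.36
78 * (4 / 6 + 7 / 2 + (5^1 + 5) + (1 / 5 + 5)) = 7553 / 5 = 1510.60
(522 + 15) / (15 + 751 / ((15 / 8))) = 8055 / 6233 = 1.29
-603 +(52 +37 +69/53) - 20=-28233/53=-532.70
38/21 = 1.81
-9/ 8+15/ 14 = -3/ 56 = -0.05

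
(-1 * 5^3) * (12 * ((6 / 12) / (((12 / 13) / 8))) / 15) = -1300 / 3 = -433.33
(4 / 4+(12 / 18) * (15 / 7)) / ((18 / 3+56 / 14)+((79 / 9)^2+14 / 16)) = 11016 / 398825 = 0.03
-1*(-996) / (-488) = -249 / 122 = -2.04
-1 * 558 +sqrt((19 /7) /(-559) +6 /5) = -558 +sqrt(457488395) /19565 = -556.91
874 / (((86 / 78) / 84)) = 2863224 / 43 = 66586.60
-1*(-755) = 755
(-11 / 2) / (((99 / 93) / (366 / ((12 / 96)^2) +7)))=-121060.17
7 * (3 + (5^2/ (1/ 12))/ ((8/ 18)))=4746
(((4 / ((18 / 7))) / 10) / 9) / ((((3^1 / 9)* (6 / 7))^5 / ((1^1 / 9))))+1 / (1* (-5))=0.81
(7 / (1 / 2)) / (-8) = -1.75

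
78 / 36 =13 / 6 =2.17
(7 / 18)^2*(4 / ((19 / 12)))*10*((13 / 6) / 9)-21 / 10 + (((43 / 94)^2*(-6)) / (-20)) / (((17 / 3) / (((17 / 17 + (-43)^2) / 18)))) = -865594277 / 20805864120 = -0.04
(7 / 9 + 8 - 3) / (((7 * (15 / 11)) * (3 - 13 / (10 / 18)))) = -286 / 9639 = -0.03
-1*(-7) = 7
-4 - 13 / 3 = -25 / 3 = -8.33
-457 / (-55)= 457 / 55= 8.31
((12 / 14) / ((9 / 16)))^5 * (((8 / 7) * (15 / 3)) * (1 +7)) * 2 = 751.17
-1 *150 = -150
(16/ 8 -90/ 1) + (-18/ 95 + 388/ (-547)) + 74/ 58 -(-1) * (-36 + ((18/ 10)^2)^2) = -21309772908/ 188373125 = -113.13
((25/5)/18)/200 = 1/720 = 0.00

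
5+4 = 9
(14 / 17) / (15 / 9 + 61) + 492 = 786237 / 1598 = 492.01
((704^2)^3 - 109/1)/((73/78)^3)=57772313986077968480424/389017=148508455892873495.20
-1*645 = -645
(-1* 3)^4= 81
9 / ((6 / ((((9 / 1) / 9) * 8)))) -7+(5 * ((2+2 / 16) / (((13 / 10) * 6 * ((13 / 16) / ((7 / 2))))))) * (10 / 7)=6785 / 507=13.38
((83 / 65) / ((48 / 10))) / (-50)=-83 / 15600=-0.01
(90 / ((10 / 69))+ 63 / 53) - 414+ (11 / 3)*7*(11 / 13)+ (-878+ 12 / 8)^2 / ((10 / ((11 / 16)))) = 70175144513 / 1322880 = 53047.25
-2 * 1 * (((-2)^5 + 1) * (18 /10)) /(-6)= -93 /5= -18.60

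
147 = 147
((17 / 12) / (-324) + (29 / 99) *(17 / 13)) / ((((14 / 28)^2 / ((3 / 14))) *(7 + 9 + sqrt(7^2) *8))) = 210545 / 46702656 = 0.00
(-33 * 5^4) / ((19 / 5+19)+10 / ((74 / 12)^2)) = -47059375 / 52622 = -894.29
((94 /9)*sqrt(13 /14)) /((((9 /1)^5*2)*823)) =47*sqrt(182) /6123263202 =0.00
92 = 92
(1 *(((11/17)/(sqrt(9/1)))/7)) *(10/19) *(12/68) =110/38437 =0.00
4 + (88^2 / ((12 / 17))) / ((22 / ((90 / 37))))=45028 / 37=1216.97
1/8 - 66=-527/8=-65.88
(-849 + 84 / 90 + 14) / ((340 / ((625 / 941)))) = -1.63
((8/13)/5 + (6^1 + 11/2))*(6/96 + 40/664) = 246293/172640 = 1.43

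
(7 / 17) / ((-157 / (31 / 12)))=-217 / 32028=-0.01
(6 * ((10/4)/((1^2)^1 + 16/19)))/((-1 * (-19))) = 3/7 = 0.43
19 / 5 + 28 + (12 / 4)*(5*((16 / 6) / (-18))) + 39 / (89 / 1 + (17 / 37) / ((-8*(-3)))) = 106772659 / 3557205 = 30.02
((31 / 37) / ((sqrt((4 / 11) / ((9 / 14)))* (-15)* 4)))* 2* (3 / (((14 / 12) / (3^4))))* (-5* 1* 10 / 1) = 112995* sqrt(154) / 3626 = 386.72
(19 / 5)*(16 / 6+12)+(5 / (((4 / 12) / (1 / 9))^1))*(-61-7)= -288 / 5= -57.60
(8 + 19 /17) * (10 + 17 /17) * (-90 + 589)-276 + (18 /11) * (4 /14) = 65150543 /1309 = 49771.23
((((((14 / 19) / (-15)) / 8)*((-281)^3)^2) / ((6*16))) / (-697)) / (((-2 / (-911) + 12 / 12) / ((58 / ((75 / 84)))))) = 2928334692.20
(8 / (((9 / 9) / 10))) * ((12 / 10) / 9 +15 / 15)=272 / 3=90.67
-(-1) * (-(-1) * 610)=610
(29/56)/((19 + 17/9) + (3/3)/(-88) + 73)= 2871/520457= 0.01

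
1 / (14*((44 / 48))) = 6 / 77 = 0.08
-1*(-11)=11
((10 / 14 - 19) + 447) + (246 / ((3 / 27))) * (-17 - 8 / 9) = -274241 / 7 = -39177.29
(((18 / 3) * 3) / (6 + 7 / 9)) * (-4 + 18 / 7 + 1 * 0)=-1620 / 427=-3.79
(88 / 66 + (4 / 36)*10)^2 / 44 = 11 / 81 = 0.14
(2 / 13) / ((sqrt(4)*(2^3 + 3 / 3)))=1 / 117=0.01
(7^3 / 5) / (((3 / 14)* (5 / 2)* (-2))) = -4802 / 75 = -64.03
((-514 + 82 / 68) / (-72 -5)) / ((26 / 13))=1585 / 476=3.33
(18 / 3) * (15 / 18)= 5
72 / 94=36 / 47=0.77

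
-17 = -17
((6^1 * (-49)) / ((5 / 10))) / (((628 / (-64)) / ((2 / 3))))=39.95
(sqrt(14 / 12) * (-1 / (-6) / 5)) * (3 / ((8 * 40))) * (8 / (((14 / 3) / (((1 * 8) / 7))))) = sqrt(42) / 9800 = 0.00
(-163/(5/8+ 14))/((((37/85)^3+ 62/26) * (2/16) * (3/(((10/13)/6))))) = -8008190000/5185067823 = -1.54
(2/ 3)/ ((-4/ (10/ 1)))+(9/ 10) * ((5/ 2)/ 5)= -73/ 60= -1.22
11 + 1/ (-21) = 230/ 21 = 10.95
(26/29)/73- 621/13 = -1314319/27521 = -47.76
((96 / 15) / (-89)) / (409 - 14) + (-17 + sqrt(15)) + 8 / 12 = -8613071 / 527325 + sqrt(15) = -12.46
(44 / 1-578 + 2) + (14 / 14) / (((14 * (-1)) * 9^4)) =-48866329 / 91854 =-532.00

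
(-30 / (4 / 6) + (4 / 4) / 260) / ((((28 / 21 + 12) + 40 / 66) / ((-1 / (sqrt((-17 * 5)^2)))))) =386067 / 10166000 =0.04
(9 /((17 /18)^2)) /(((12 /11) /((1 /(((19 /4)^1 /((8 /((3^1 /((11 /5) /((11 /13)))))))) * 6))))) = 61776 /27455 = 2.25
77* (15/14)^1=165/2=82.50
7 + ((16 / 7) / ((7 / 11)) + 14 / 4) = 14.09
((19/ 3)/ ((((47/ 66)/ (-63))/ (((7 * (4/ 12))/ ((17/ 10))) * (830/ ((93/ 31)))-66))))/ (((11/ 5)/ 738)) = -47115883080/ 799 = -58968564.56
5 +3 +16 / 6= 32 / 3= 10.67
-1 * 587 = -587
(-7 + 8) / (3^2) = 1 / 9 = 0.11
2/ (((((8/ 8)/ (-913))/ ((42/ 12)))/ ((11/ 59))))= -70301/ 59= -1191.54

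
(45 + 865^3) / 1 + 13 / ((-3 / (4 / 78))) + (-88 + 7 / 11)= 64074243659 / 99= 647214582.41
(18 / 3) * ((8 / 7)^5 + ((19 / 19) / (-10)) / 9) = 2932313 / 252105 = 11.63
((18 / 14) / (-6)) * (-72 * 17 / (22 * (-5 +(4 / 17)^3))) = -1503378 / 628859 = -2.39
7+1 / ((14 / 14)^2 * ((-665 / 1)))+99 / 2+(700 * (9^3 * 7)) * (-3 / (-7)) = 2036172143 / 1330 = 1530956.50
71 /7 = 10.14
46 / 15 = 3.07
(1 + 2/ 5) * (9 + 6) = 21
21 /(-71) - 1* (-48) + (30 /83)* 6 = 293901 /5893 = 49.87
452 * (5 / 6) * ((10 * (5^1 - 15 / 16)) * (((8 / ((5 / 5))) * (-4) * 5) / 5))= -1469000 / 3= -489666.67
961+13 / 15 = 14428 / 15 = 961.87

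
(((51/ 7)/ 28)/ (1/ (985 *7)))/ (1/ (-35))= -62793.75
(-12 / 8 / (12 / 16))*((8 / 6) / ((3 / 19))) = -152 / 9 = -16.89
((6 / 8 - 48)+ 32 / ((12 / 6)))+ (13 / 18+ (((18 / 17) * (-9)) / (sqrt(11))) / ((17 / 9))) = -1099 / 36 - 1458 * sqrt(11) / 3179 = -32.05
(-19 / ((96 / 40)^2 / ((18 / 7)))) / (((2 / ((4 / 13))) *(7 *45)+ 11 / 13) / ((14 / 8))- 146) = -6175 / 745824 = -0.01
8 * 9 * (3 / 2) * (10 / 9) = 120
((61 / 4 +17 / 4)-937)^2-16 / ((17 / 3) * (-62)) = 1774527671 / 2108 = 841806.30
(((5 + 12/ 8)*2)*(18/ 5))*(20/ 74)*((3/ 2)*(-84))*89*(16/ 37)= -83970432/ 1369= -61337.06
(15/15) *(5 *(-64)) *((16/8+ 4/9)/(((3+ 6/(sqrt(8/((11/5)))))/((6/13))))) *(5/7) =704000/819- 70400 *sqrt(110)/819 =-41.96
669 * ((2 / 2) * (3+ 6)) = 6021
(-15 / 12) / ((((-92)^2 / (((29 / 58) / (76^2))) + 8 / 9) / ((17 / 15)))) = -51 / 3519940640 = -0.00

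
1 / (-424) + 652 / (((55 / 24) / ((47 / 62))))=155914967 / 722920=215.67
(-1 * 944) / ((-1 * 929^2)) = 944 / 863041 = 0.00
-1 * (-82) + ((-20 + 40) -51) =51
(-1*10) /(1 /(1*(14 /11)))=-140 /11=-12.73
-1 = -1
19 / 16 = 1.19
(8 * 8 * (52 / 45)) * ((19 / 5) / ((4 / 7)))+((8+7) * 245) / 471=17648617 / 35325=499.61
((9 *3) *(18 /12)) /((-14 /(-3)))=243 /28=8.68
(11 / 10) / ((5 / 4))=22 / 25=0.88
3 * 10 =30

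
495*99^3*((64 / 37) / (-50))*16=-49182515712 / 185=-265851436.28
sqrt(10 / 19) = sqrt(190) / 19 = 0.73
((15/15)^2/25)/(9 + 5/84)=84/19025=0.00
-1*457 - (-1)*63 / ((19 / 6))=-8305 / 19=-437.11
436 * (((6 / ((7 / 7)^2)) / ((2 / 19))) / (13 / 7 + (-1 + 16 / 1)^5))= 86982 / 2657819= 0.03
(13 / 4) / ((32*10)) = 13 / 1280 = 0.01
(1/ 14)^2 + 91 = 17837/ 196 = 91.01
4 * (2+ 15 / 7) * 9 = 1044 / 7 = 149.14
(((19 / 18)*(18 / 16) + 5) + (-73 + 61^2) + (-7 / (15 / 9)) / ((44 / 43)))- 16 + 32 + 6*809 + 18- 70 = 7451913 / 880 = 8468.08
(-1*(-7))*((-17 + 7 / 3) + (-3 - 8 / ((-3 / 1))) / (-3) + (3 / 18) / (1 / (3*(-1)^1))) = -1897 / 18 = -105.39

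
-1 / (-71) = 1 / 71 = 0.01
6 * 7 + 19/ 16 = 43.19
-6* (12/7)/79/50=-36/13825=-0.00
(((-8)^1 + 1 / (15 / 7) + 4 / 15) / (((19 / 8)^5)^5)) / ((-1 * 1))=4117903573062330626342912 / 1396147435323841343049144154207485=0.00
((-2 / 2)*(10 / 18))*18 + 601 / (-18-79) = -1571 / 97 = -16.20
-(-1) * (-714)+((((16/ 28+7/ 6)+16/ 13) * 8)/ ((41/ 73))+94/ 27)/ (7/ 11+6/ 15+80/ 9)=-39010134616/ 54991209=-709.39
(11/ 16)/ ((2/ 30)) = 165/ 16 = 10.31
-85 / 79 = -1.08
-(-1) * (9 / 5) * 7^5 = 30252.60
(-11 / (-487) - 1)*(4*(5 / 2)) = -4760 / 487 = -9.77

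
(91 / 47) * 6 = 546 / 47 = 11.62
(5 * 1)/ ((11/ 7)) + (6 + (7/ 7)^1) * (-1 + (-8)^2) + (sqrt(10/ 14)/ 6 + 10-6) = sqrt(35)/ 42 + 4930/ 11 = 448.32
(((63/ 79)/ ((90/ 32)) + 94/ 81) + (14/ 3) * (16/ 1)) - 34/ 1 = 42.11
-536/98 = -268/49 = -5.47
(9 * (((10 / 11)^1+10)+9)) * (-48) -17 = -94795 / 11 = -8617.73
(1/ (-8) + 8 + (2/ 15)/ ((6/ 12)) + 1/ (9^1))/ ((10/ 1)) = 2971/ 3600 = 0.83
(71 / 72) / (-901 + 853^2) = 71 / 52322976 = 0.00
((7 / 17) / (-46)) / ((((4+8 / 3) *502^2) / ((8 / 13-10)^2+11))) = -351603 / 666086892640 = -0.00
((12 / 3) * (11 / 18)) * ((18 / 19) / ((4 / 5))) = 55 / 19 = 2.89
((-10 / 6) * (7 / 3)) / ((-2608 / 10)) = 175 / 11736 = 0.01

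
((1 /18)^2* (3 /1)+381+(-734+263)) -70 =-159.99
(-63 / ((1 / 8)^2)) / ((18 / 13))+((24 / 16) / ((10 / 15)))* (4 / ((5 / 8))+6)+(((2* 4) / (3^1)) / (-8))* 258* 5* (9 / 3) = -41741 / 10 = -4174.10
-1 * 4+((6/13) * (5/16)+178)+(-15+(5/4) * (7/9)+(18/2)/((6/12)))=166717/936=178.12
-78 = -78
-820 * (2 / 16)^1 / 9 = -205 / 18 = -11.39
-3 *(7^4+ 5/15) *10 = -72040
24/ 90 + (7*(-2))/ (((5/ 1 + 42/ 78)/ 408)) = -15466/ 15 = -1031.07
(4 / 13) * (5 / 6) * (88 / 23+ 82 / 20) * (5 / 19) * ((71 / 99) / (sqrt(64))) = 647165 / 13498056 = 0.05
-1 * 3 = -3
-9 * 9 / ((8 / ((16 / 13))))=-162 / 13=-12.46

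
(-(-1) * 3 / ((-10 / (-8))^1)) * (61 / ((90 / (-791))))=-96502 / 75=-1286.69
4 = 4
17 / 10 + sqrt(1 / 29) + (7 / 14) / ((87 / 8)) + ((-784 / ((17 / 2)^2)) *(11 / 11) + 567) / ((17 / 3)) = sqrt(29) / 29 + 426960317 / 4274310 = 100.08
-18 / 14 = -9 / 7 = -1.29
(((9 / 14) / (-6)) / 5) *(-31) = 93 / 140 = 0.66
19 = 19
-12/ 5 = -2.40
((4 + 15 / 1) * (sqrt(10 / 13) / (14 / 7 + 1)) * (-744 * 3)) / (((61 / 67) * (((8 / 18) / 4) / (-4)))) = 34096032 * sqrt(130) / 793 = 490232.76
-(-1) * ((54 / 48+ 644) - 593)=417 / 8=52.12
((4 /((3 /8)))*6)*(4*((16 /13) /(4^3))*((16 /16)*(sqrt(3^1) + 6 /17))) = 384 /221 + 64*sqrt(3) /13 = 10.26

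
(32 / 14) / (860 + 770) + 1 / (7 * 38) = 0.01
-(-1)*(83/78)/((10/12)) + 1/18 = 1559/1170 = 1.33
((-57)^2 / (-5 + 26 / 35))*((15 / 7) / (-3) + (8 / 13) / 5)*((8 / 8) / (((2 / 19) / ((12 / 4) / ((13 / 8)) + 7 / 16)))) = 7887678525 / 805792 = 9788.73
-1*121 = -121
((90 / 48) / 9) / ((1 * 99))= 5 / 2376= 0.00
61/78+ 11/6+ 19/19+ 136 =1815/13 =139.62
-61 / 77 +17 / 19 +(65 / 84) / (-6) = -2785 / 105336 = -0.03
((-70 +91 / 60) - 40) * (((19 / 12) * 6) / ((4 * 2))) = -128.82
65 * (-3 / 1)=-195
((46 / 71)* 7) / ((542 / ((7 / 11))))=1127 / 211651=0.01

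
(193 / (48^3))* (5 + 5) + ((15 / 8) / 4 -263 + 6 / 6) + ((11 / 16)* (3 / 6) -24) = -15768763 / 55296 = -285.17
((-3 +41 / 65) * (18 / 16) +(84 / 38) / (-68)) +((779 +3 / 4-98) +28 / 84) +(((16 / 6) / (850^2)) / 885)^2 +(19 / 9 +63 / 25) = 38855127228264541407238 / 56804366955146484375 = 684.02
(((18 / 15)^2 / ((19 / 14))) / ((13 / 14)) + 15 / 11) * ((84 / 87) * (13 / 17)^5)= 136143089628 / 215143831925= 0.63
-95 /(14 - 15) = 95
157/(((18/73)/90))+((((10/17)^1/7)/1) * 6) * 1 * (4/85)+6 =115940201/2023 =57311.02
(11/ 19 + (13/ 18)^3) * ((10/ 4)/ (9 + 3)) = 529475/ 2659392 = 0.20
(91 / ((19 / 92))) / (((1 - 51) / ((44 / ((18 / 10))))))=-184184 / 855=-215.42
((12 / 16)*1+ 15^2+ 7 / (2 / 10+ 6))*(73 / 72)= 2053709 / 8928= 230.03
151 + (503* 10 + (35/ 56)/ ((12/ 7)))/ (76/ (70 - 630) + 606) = 324293329/ 2035704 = 159.30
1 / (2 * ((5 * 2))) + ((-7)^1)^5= -16806.95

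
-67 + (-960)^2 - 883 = 920650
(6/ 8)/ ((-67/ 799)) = -8.94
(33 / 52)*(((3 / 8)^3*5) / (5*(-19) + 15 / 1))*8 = -0.02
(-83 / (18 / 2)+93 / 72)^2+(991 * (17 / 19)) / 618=652618045 / 10145088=64.33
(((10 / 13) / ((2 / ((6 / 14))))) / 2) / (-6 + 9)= 5 / 182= 0.03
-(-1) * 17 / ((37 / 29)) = 493 / 37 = 13.32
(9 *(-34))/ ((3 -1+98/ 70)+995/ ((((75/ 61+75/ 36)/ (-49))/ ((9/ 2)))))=29682/ 6423629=0.00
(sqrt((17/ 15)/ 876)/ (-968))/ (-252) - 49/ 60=-49/ 60 + sqrt(6205)/ 534219840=-0.82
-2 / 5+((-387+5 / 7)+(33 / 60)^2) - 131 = -1448673 / 2800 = -517.38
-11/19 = -0.58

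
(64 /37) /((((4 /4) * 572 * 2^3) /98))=0.04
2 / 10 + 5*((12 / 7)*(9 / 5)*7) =541 / 5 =108.20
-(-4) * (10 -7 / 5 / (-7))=204 / 5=40.80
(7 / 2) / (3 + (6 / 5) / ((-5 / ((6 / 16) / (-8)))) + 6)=2800 / 7209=0.39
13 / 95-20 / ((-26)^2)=1722 / 16055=0.11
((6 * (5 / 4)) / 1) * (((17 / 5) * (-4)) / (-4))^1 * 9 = 459 / 2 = 229.50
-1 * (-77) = 77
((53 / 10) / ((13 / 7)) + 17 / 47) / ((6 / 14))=45843 / 6110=7.50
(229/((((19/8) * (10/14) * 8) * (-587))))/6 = -1603/334590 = -0.00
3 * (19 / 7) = 57 / 7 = 8.14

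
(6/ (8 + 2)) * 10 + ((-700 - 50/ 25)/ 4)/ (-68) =1167/ 136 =8.58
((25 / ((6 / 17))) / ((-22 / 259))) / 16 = -52.12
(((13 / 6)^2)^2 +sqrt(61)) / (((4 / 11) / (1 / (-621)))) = -314171 / 3219264-11 * sqrt(61) / 2484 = -0.13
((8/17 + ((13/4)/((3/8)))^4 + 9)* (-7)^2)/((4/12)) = 381300017/459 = 830718.99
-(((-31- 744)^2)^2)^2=-130140844336090087890625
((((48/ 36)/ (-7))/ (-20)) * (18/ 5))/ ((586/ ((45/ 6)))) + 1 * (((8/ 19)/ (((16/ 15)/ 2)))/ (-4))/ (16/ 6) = -0.07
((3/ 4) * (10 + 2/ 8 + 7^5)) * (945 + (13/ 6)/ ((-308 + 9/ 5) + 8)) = 189561911815/ 15904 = 11919134.29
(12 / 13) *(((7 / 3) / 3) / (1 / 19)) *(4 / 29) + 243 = 276961 / 1131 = 244.88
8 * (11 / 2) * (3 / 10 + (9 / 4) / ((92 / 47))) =29337 / 460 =63.78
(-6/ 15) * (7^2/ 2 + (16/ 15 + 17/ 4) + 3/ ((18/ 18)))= -1969/ 150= -13.13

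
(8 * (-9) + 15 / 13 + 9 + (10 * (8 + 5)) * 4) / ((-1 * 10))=-2978 / 65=-45.82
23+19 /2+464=993 /2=496.50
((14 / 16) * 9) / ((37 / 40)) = 315 / 37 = 8.51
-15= -15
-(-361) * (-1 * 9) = -3249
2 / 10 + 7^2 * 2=491 / 5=98.20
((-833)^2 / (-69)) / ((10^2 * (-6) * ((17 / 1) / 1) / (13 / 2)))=530621 / 82800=6.41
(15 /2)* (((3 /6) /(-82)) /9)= -5 /984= -0.01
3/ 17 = 0.18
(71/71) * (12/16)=3/4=0.75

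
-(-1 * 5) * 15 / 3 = 25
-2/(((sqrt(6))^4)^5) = -1/30233088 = -0.00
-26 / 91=-2 / 7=-0.29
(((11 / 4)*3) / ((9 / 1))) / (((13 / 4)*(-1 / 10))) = -110 / 39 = -2.82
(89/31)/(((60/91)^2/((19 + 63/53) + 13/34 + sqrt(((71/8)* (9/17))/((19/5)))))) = 737009* sqrt(229330)/48062400 + 27320186621/201103200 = 143.19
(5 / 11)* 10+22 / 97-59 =-57861 / 1067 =-54.23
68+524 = 592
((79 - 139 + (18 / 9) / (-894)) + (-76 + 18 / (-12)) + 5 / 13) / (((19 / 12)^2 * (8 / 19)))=-4780743 / 36803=-129.90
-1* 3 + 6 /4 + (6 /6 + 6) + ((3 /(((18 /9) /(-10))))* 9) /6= -17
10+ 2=12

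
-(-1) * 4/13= 4/13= 0.31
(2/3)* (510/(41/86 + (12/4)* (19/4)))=3440/149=23.09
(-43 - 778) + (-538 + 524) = -835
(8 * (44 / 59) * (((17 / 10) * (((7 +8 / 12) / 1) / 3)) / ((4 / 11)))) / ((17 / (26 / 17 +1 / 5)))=545468 / 75225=7.25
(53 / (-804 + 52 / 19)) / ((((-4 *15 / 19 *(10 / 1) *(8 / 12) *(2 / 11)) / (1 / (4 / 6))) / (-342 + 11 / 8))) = -6256491 / 708608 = -8.83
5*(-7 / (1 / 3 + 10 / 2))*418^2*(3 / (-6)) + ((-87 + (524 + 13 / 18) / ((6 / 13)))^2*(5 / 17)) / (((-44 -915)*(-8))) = 872225783725565 / 1521265536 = 573355.38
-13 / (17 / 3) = -39 / 17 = -2.29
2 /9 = 0.22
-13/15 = -0.87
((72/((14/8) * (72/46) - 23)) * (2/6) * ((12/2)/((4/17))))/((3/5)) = -11730/233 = -50.34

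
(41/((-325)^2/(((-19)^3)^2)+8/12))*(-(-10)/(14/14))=57866433630/94408637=612.94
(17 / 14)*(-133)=-323 / 2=-161.50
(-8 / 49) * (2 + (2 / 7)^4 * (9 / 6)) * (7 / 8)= -4826 / 16807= -0.29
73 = 73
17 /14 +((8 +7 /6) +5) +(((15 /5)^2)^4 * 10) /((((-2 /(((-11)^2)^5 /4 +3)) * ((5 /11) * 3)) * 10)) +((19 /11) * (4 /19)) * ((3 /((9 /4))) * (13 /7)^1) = -144138600124200931 /9240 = -15599415597857.24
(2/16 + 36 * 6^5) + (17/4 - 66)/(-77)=279936.93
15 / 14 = 1.07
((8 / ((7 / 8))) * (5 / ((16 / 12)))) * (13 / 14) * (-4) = -6240 / 49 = -127.35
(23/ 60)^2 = 529/ 3600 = 0.15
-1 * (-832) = 832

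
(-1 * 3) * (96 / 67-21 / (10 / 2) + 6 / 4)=2547 / 670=3.80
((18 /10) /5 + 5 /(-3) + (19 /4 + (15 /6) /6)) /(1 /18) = 1737 /25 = 69.48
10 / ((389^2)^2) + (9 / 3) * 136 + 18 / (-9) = 9296606286656 / 22898045041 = 406.00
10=10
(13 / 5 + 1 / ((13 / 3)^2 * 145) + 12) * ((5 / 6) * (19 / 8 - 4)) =-178891 / 9048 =-19.77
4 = 4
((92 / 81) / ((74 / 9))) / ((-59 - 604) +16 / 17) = -782 / 3747915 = -0.00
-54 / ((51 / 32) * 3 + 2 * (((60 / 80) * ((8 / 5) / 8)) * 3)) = -960 / 101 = -9.50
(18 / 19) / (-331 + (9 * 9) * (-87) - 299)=-2 / 16207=-0.00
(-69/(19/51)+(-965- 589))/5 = -6609/19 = -347.84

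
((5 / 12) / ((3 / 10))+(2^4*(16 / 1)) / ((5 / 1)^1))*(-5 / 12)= -21.91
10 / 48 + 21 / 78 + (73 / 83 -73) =-1855265 / 25896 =-71.64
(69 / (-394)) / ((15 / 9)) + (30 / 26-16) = -382901 / 25610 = -14.95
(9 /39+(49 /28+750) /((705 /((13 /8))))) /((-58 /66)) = -6334493 /2835040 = -2.23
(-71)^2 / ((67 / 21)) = 105861 / 67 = 1580.01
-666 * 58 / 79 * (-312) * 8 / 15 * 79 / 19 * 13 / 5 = 417800448 / 475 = 879579.89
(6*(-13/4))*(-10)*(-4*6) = -4680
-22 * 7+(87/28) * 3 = -144.68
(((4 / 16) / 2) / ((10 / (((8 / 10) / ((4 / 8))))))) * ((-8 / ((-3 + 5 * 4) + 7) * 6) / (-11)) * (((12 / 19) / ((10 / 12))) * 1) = 72 / 26125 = 0.00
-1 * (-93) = 93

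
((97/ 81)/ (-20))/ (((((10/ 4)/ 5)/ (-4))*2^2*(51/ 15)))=97/ 2754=0.04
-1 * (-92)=92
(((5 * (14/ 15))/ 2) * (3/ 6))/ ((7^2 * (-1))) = -1/ 42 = -0.02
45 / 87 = 15 / 29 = 0.52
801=801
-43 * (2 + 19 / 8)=-1505 / 8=-188.12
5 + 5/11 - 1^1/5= 289/55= 5.25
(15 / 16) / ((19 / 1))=15 / 304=0.05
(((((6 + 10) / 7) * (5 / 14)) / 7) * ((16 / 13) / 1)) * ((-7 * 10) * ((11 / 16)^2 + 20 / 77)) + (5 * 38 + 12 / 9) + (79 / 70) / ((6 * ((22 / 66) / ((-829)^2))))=1141814378839 / 2942940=387984.25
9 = 9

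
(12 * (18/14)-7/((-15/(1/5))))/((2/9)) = 69.85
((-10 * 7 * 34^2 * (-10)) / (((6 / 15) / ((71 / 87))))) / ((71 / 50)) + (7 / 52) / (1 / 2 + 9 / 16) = 22354152436 / 19227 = 1162643.80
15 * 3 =45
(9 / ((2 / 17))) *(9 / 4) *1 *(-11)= -15147 / 8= -1893.38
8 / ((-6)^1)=-4 / 3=-1.33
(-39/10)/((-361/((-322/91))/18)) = -1242/1805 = -0.69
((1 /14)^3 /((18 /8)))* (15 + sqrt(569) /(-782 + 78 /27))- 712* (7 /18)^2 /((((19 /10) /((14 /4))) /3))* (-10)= 2094153055 /351918- sqrt(569) /4810232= 5950.68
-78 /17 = -4.59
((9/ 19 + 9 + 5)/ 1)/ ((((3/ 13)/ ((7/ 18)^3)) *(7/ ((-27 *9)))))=-175175/ 1368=-128.05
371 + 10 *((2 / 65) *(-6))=4799 / 13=369.15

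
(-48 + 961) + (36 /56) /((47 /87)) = 601537 /658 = 914.19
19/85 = 0.22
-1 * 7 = -7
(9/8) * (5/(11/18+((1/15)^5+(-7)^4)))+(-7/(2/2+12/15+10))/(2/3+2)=-378949640835/1721594925944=-0.22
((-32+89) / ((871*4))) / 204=19 / 236912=0.00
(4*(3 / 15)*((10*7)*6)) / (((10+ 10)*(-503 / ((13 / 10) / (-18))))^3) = 15379 / 123700148244000000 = 0.00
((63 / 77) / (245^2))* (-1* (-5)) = 0.00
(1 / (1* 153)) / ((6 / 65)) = 65 / 918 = 0.07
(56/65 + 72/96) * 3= 1257/260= 4.83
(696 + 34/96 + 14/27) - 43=282473/432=653.87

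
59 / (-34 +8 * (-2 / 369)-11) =-1.31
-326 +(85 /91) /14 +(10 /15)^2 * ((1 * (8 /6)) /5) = -56036881 /171990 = -325.81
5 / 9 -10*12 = -1075 / 9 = -119.44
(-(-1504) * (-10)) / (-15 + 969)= -7520 / 477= -15.77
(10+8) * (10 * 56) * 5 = 50400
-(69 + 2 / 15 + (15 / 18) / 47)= -32501 / 470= -69.15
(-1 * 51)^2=2601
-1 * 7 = -7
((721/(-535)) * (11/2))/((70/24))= -6798/2675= -2.54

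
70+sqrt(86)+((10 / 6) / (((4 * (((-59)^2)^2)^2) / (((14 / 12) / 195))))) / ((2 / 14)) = sqrt(86)+28860990815505335809 / 412299868792933368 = 79.27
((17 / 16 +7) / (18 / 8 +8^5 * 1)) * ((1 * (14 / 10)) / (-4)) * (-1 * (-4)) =-903 / 2621620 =-0.00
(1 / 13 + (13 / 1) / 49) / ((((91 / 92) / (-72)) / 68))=-98194176 / 57967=-1693.97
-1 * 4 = -4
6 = 6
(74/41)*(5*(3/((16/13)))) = 7215/328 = 22.00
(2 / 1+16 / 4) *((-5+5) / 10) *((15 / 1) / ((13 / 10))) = 0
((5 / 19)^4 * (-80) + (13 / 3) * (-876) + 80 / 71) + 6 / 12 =-70224185121 / 18505582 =-3794.76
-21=-21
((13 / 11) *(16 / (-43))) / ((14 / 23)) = -2392 / 3311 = -0.72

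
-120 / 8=-15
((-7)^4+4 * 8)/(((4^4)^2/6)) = 0.22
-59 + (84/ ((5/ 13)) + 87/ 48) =12897/ 80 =161.21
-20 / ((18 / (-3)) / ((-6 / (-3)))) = 20 / 3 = 6.67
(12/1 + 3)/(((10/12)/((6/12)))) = 9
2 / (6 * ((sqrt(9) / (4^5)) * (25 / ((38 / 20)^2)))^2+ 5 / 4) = 8540717056 / 5348495035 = 1.60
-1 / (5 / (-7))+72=367 / 5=73.40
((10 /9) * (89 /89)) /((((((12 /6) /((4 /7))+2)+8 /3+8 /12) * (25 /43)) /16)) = 2752 /795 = 3.46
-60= -60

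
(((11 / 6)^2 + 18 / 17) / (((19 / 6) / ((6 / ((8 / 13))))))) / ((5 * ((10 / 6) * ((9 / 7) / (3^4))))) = 1329237 / 12920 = 102.88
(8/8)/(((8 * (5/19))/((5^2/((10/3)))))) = 57/16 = 3.56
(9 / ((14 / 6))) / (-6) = -9 / 14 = -0.64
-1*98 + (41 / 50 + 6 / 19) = -92021 / 950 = -96.86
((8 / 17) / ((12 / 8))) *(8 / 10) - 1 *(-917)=233899 / 255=917.25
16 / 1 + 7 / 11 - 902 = -9739 / 11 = -885.36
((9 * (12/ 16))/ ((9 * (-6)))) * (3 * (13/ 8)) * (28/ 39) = -7/ 16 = -0.44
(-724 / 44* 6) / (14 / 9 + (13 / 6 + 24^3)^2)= -4344 / 8411166995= -0.00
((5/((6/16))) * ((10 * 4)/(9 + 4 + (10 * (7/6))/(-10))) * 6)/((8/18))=43200/71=608.45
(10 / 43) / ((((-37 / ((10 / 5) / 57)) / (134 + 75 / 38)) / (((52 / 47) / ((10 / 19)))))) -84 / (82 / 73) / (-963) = 91101026 / 6232887281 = 0.01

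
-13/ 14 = -0.93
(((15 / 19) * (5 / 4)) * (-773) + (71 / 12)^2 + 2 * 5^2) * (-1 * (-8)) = -1854521 / 342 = -5422.58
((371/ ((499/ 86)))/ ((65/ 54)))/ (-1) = -1722924/ 32435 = -53.12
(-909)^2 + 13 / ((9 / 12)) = 2478895 / 3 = 826298.33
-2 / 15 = -0.13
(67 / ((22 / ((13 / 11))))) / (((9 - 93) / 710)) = -309205 / 10164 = -30.42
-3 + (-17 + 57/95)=-19.40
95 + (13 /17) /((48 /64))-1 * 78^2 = -305387 /51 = -5987.98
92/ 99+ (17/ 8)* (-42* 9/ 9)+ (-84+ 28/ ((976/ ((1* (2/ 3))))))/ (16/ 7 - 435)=-6448095281/ 73168524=-88.13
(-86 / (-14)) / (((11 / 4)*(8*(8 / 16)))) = 43 / 77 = 0.56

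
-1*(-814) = 814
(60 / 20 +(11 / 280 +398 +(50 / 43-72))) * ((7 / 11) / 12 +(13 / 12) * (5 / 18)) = 371500817 / 3178560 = 116.88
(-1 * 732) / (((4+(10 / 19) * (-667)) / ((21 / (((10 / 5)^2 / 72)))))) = 125172 / 157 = 797.27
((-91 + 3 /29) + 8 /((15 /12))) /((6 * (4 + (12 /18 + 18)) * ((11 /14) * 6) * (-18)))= 7147 /976140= 0.01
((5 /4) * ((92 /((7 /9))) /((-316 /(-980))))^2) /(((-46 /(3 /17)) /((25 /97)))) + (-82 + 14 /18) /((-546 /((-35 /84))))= -100969086649895 /606863805912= -166.38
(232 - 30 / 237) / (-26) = -9159 / 1027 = -8.92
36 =36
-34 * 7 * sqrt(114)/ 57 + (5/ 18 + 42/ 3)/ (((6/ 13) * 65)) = -44.11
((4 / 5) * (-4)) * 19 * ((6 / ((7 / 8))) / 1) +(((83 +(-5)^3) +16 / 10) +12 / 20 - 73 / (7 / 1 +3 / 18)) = -140537 / 301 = -466.90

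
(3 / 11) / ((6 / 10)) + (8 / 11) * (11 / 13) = 153 / 143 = 1.07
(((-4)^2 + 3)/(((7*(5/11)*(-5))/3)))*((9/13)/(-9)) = 0.28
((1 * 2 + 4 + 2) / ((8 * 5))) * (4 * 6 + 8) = 32 / 5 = 6.40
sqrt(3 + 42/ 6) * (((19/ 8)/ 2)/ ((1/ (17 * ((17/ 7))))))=5491 * sqrt(10)/ 112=155.04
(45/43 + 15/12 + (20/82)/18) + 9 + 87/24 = 1895797/126936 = 14.94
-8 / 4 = -2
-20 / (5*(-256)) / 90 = 1 / 5760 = 0.00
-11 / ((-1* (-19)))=-0.58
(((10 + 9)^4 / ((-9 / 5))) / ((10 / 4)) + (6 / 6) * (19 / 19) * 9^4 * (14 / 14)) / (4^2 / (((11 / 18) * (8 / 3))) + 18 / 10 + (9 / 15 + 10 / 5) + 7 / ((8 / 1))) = -88700920 / 59769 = -1484.06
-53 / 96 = -0.55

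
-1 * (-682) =682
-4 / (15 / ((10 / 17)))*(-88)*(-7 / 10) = -2464 / 255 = -9.66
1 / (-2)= -1 / 2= -0.50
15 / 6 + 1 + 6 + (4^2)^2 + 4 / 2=535 / 2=267.50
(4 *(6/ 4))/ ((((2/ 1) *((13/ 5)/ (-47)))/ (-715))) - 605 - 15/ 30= 76339/ 2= 38169.50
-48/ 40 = -6/ 5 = -1.20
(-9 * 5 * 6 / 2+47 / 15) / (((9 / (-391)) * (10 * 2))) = 386699 / 1350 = 286.44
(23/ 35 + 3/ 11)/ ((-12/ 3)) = -179/ 770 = -0.23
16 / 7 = 2.29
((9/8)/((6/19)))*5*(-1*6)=-855/8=-106.88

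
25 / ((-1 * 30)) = -0.83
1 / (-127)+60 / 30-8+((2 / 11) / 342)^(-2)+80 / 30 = 3538157.66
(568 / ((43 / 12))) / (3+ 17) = 1704 / 215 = 7.93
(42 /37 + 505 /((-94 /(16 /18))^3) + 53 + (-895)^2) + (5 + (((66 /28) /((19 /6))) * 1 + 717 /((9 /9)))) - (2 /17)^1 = 5076803971806133057 /6331744598319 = 801801.76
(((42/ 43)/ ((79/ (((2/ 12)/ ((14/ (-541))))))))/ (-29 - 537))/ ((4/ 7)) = 3787/ 15381616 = 0.00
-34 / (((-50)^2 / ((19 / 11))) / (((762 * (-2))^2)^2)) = -871189023037824 / 6875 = -126718403350.96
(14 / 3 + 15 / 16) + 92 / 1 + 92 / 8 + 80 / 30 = 5365 / 48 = 111.77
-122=-122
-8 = -8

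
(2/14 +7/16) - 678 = -677.42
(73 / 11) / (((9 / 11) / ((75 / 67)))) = 1825 / 201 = 9.08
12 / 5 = 2.40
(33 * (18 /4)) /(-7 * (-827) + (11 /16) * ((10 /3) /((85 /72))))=5049 /196892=0.03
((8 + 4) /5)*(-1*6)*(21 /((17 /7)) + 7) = -19152 /85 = -225.32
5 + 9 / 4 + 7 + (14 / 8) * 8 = 113 / 4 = 28.25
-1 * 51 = -51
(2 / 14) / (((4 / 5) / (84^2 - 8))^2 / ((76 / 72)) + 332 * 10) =737352950 / 17136082558063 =0.00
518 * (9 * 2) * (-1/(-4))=2331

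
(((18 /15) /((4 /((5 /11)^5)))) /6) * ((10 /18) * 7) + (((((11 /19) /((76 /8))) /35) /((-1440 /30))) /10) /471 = 867864790939 /230022765680400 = 0.00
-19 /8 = -2.38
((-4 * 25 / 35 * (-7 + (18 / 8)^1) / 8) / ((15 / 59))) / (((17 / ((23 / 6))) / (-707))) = -2604083 / 2448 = -1063.76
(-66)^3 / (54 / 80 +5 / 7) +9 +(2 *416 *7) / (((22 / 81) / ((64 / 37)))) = -26889349941 / 158323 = -169838.56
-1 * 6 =-6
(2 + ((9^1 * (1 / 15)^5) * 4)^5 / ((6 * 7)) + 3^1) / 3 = 449012289941310882568359887 / 269407373964786529541015625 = 1.67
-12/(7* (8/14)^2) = -21/4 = -5.25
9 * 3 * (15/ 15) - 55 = -28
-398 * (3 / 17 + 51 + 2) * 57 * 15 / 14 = -153811080 / 119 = -1292530.08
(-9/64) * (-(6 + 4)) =45/32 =1.41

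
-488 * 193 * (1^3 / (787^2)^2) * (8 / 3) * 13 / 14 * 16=-78361088 / 8055977121381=-0.00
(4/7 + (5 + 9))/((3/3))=102/7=14.57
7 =7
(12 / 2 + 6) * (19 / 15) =76 / 5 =15.20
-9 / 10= -0.90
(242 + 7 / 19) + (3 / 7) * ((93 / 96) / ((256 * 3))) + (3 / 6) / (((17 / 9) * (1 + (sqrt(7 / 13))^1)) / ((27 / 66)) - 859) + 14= 5796905909469080263 / 22611626247970816 - 5049 * sqrt(91) / 20753445731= 256.37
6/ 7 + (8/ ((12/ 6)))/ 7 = 10/ 7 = 1.43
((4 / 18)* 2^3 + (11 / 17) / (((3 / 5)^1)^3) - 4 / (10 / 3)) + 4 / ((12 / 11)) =16616 / 2295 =7.24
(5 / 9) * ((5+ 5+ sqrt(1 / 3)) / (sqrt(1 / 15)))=5 * sqrt(15) * (sqrt(3)+ 30) / 27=22.76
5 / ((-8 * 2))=-5 / 16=-0.31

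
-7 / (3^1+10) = -7 / 13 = -0.54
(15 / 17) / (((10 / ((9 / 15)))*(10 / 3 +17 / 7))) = 189 / 20570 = 0.01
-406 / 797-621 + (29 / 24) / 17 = -202076831 / 325176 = -621.44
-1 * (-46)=46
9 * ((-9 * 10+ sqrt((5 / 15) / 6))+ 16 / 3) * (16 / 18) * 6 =-4064+ 8 * sqrt(2) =-4052.69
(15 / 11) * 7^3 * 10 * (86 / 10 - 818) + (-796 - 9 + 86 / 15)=-624786329 / 165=-3786583.81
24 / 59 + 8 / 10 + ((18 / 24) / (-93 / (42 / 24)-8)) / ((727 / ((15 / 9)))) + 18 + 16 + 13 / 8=13523296169 / 367164080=36.83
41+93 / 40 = 1733 / 40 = 43.32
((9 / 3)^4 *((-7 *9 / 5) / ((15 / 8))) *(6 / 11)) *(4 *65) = -4245696 / 55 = -77194.47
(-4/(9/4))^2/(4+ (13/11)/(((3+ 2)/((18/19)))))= 133760/178767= 0.75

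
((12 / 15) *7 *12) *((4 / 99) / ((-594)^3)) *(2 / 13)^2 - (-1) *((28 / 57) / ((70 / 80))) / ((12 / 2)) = 0.09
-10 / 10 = -1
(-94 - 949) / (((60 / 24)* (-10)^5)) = 1043 / 250000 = 0.00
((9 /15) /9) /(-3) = -1 /45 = -0.02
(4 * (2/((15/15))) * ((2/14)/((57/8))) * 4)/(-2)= -128/399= -0.32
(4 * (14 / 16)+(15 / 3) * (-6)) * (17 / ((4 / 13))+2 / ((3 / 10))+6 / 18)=-13197 / 8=-1649.62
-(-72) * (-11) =-792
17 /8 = 2.12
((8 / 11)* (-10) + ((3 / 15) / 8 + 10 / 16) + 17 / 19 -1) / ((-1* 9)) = 28123 / 37620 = 0.75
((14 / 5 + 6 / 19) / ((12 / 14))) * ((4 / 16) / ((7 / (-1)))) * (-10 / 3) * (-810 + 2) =-59792 / 171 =-349.66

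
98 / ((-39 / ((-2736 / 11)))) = 89376 / 143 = 625.01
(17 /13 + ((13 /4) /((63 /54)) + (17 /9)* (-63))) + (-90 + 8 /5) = -185009 /910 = -203.31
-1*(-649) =649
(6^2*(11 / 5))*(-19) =-7524 / 5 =-1504.80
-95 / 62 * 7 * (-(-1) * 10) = -3325 / 31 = -107.26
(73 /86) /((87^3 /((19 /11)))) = 0.00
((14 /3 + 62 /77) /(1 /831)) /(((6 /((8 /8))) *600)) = 21883 /17325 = 1.26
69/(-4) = -17.25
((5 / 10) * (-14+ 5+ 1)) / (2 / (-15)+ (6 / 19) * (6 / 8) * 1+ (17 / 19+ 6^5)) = -0.00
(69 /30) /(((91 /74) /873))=742923 /455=1632.80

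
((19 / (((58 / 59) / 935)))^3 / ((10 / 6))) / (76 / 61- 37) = -14047903041546696575 / 141846424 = -99036004189.62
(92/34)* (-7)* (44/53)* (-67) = 949256/901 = 1053.56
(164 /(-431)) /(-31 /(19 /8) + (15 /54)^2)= 0.03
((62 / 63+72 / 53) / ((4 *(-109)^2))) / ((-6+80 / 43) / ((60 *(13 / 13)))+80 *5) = 840865 / 6822176451783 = 0.00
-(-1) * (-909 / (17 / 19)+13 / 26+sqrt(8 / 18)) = -103507 / 102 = -1014.77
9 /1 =9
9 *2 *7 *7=882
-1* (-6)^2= -36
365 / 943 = 0.39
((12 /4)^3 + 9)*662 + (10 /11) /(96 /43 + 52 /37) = 758675843 /31834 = 23832.25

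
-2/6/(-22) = 1/66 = 0.02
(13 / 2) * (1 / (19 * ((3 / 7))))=91 / 114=0.80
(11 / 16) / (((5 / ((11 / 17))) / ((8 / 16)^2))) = 121 / 5440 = 0.02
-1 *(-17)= 17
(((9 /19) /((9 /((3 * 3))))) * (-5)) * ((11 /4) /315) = -0.02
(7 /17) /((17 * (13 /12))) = 84 /3757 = 0.02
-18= -18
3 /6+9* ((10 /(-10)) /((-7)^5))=0.50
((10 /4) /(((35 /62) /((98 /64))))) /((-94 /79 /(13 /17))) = -4.36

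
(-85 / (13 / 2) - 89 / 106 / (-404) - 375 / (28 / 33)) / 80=-1773280211 / 311758720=-5.69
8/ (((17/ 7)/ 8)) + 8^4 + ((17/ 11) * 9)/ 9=771169/ 187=4123.90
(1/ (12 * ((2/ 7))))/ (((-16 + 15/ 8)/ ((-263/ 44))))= 1841/ 14916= 0.12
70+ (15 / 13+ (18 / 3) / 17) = 15803 / 221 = 71.51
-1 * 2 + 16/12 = -2/3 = -0.67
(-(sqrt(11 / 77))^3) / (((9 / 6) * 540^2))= -sqrt(7) / 21432600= -0.00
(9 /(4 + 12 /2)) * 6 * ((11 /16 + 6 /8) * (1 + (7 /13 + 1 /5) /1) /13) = 1.04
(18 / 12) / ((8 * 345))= 1 / 1840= 0.00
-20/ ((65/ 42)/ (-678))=113904/ 13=8761.85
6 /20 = 3 /10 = 0.30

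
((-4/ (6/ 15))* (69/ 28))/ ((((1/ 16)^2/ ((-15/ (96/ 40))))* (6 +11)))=2319.33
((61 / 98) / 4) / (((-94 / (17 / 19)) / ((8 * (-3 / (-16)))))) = -0.00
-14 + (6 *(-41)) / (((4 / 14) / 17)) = -14651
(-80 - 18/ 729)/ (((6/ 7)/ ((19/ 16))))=-431053/ 3888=-110.87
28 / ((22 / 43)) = 602 / 11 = 54.73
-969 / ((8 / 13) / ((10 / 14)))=-62985 / 56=-1124.73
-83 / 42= -1.98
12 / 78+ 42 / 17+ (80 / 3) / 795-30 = -2882314 / 105417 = -27.34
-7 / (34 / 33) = -231 / 34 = -6.79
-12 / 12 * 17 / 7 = -17 / 7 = -2.43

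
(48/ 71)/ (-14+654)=3/ 2840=0.00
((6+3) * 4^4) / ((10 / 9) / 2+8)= 20736 / 77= 269.30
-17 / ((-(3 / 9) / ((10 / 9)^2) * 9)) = 1700 / 243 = 7.00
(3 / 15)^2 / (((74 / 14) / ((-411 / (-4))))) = 2877 / 3700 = 0.78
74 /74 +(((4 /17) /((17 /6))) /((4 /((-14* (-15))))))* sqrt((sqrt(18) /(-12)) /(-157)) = 1.21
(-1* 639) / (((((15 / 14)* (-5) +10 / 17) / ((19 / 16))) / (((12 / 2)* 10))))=4334337 / 454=9547.00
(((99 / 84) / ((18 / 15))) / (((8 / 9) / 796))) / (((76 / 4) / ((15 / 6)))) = 492525 / 4256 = 115.72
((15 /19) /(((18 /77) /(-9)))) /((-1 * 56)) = 165 /304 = 0.54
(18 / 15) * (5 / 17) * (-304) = -1824 / 17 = -107.29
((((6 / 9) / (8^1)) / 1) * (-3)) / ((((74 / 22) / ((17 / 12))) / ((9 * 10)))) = -2805 / 296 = -9.48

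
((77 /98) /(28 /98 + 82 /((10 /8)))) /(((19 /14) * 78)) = 385 /3417492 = 0.00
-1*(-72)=72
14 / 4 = 7 / 2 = 3.50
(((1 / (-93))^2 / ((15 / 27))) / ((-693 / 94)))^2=8836 / 11088000918225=0.00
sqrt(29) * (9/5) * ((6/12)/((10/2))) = 9 * sqrt(29)/50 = 0.97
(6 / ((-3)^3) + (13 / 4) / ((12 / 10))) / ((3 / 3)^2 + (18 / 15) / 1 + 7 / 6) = 895 / 1212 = 0.74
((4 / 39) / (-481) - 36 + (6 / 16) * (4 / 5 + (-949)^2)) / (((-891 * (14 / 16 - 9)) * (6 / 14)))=1773721770611 / 16296412275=108.84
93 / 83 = 1.12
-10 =-10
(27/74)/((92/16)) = 54/851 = 0.06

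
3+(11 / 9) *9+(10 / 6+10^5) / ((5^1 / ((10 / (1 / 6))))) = 1200034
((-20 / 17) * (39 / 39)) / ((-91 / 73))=1460 / 1547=0.94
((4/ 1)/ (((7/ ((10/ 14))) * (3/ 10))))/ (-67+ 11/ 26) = -5200/ 254457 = -0.02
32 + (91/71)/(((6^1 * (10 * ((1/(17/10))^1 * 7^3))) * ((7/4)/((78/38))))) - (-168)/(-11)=4256936003/254488850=16.73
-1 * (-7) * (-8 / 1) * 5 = -280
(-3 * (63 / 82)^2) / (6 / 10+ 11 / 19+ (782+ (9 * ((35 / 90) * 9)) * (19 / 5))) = -1131165 / 576741014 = -0.00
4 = 4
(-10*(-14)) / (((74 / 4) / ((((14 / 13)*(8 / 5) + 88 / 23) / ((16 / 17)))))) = 44.62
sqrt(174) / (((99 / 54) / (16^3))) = 24576 * sqrt(174) / 11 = 29470.88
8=8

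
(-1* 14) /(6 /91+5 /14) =-364 /11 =-33.09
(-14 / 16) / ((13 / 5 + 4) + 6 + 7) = -5 / 112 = -0.04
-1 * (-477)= 477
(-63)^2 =3969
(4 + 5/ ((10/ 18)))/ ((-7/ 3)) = -5.57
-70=-70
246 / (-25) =-246 / 25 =-9.84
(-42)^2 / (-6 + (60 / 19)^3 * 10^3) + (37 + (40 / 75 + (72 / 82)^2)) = 34814570490253 / 907567050315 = 38.36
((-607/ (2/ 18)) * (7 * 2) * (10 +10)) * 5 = -7648200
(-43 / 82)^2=1849 / 6724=0.27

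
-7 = -7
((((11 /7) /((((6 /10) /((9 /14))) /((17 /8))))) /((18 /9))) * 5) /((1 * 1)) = 14025 /1568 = 8.94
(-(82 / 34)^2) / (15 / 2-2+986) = -3362 / 573087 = -0.01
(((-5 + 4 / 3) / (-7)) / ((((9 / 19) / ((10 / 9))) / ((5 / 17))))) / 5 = 2090 / 28917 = 0.07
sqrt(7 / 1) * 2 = 2 * sqrt(7) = 5.29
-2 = -2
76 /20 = 19 /5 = 3.80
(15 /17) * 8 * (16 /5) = 384 /17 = 22.59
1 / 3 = 0.33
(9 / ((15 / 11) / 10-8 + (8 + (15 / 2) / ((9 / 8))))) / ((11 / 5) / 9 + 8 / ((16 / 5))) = 53460 / 110903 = 0.48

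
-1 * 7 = -7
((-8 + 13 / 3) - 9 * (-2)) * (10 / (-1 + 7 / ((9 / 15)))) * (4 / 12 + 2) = 31.35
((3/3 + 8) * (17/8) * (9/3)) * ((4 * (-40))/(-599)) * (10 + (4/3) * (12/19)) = 1891080/11381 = 166.16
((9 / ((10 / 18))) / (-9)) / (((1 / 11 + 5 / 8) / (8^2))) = -160.91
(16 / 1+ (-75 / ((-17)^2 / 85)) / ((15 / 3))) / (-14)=-197 / 238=-0.83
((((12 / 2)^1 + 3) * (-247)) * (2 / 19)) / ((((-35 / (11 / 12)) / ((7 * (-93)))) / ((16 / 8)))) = -39897 / 5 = -7979.40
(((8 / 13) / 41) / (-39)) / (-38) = 0.00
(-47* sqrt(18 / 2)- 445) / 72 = -293 / 36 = -8.14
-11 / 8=-1.38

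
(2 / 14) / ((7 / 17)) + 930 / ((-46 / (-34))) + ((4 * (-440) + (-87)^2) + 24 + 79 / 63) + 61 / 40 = 2646721403 / 405720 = 6523.52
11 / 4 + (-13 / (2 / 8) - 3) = -52.25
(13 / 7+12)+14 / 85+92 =63083 / 595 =106.02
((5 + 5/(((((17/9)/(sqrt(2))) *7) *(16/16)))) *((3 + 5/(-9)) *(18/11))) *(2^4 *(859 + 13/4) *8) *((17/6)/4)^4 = 84724685 *sqrt(2)/2016 + 1440319645/2592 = 615112.80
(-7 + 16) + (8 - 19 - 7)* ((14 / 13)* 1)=-135 / 13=-10.38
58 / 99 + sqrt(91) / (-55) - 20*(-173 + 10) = 322798 / 99 - sqrt(91) / 55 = 3260.41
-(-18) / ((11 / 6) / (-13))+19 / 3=-4003 / 33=-121.30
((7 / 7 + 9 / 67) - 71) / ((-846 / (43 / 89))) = 0.04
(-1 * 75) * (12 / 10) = -90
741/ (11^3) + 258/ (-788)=120255/ 524414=0.23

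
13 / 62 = 0.21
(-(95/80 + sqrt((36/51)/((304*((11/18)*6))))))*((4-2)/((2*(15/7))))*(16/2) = -133/30-28*sqrt(3553)/17765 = -4.53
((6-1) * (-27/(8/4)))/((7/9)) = -1215/14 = -86.79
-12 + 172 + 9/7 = 1129/7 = 161.29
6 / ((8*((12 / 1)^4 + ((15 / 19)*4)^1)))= 19 / 525392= 0.00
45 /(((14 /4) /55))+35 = 5195 /7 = 742.14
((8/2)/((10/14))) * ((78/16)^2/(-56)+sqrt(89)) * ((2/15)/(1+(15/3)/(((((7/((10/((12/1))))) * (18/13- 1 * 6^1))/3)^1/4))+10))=-10647/317600+784 * sqrt(89)/9925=0.71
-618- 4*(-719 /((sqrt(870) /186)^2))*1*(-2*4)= -915543.02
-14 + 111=97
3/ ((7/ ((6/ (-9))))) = -2/ 7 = -0.29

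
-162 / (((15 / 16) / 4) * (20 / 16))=-13824 / 25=-552.96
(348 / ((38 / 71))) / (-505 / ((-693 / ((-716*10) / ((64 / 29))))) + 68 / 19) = -68490576 / 248661233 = -0.28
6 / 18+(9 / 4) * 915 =24709 / 12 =2059.08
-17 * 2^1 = -34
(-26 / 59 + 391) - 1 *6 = 22689 / 59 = 384.56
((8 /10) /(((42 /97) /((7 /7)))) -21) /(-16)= 2011 /1680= 1.20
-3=-3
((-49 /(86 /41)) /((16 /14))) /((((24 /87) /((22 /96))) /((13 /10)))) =-58319261 /2641920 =-22.07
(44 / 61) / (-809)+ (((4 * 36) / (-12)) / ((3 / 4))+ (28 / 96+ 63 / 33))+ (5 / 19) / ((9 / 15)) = -1102480879 / 82511528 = -13.36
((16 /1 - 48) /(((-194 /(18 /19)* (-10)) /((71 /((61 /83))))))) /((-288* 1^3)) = 5893 /1124230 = 0.01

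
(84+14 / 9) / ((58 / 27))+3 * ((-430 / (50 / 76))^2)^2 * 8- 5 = 79384813907630546 / 18125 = 4379851801800.31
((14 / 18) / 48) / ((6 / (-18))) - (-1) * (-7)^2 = 7049 / 144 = 48.95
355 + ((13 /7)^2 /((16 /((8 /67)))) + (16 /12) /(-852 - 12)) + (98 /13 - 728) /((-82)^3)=676706520797407 /1906078624632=355.03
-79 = -79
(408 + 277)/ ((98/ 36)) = 12330/ 49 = 251.63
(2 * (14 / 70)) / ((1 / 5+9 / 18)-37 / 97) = 388 / 309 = 1.26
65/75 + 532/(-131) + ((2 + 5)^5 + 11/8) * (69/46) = 25209.37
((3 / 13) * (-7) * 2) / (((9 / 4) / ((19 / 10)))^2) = -20216 / 8775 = -2.30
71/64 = 1.11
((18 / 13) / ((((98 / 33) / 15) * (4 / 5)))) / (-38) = -22275 / 96824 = -0.23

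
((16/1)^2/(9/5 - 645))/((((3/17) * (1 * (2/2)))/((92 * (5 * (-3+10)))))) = -4379200/603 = -7262.35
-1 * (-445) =445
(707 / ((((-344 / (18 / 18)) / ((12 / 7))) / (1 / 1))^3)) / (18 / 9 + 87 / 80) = -27270 / 962273221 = -0.00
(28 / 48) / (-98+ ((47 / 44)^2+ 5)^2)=-0.01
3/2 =1.50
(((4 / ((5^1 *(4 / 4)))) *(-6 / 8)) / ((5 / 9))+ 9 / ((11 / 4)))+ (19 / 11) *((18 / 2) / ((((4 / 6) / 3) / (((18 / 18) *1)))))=39681 / 550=72.15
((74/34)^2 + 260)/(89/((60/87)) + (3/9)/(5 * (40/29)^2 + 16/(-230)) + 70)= 1048102911720/788185494761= 1.33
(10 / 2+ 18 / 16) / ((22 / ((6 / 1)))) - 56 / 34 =35 / 1496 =0.02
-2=-2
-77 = -77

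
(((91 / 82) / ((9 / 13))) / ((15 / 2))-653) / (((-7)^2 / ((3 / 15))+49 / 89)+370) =-80393077 / 75807360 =-1.06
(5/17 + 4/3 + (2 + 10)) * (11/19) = 7645/969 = 7.89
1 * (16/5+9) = 61/5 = 12.20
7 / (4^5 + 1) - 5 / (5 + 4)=-0.55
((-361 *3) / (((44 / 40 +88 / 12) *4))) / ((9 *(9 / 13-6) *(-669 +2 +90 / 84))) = -164255 / 162751611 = -0.00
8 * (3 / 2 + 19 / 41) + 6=890 / 41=21.71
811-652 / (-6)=2759 / 3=919.67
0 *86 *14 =0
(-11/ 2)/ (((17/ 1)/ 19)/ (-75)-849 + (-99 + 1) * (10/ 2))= 15675/ 3816184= 0.00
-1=-1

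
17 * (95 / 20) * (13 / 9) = 4199 / 36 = 116.64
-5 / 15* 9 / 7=-3 / 7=-0.43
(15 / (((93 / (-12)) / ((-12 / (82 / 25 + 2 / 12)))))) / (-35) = -21600 / 112189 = -0.19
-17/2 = -8.50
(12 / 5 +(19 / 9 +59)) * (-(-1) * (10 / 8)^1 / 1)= 79.39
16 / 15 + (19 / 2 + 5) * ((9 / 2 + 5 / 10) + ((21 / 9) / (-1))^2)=6863 / 45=152.51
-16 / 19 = -0.84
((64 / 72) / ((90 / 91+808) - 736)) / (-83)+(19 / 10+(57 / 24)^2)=5986022551 / 793851840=7.54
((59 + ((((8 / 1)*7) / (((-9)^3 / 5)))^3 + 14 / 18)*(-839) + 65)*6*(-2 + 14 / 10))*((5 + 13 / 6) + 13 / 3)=4286177047331 / 215233605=19914.07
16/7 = 2.29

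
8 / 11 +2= 30 / 11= 2.73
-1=-1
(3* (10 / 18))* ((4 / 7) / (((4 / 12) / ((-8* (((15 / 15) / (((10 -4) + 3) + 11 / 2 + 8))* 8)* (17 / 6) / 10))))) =-2.30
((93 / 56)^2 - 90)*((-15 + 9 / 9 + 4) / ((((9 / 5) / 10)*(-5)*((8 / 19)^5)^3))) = -418251447.61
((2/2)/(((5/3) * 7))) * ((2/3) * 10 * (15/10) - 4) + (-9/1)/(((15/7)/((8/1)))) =-33.09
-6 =-6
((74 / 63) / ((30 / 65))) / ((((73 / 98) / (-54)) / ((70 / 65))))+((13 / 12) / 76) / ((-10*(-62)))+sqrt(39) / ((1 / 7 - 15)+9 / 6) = -8201140811 / 41277120 - 14*sqrt(39) / 187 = -199.15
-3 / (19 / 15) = -45 / 19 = -2.37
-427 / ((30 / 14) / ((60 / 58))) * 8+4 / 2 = -47766 / 29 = -1647.10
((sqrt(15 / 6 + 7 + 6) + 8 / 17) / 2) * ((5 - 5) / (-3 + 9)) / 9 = 0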